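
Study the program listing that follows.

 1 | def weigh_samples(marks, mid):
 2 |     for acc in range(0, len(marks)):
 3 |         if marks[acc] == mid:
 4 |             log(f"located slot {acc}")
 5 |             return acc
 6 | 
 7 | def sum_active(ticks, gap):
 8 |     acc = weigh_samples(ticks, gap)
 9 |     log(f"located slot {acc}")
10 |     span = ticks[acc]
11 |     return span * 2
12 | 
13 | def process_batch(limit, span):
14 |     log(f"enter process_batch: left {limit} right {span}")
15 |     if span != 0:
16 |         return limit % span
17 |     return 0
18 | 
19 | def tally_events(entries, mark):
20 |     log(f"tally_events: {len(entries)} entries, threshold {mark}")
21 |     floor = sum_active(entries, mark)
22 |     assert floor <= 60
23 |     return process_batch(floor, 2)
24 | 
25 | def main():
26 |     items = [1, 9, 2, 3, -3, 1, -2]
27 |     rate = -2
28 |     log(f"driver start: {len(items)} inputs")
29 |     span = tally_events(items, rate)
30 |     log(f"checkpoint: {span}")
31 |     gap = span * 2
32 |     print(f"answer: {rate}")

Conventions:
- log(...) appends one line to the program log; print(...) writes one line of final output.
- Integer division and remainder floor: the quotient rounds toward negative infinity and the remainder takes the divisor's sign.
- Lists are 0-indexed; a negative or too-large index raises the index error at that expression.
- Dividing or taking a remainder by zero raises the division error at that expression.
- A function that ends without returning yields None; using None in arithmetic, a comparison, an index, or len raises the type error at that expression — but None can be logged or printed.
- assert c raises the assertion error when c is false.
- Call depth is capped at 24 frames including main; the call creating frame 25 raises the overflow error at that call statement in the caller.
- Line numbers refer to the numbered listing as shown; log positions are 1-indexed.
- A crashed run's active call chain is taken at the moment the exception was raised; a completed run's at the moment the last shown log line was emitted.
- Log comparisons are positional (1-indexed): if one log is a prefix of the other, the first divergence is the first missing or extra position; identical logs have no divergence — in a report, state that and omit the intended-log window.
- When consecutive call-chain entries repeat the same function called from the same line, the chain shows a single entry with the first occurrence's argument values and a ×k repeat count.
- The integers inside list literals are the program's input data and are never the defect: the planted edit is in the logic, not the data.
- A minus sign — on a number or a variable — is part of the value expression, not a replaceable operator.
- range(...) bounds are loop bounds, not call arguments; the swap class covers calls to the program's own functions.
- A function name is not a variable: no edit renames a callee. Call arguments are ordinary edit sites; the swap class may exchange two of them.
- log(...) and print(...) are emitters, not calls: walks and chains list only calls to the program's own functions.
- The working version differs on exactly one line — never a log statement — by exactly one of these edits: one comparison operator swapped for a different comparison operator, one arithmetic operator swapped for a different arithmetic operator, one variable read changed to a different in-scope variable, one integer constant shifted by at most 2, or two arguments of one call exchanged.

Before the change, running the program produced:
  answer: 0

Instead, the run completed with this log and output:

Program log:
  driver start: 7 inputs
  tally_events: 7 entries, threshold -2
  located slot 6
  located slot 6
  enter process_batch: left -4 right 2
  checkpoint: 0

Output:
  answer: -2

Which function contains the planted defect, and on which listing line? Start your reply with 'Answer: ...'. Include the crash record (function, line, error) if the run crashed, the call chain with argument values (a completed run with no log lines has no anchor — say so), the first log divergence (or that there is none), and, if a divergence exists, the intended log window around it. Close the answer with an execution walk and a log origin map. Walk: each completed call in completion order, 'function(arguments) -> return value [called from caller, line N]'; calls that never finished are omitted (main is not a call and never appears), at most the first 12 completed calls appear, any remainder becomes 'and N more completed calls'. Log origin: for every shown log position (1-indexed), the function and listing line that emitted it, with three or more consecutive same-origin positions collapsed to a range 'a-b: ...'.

Answer: the defect is in main at line 32.
Key observation: The two runs log identically and part ways only at the printed values.
Call chain: main.
First divergence: none; the two logs match at every position.
Execution walk:
  weigh_samples([1, 9, 2, 3, -3, 1, -2], -2) -> 6  [called from sum_active, line 8]
  sum_active([1, 9, 2, 3, -3, 1, -2], -2) -> -4  [called from tally_events, line 21]
  process_batch(-4, 2) -> 0  [called from tally_events, line 23]
  tally_events([1, 9, 2, 3, -3, 1, -2], -2) -> 0  [called from main, line 29]
Log origin:
  1: logged in main at line 28
  2: logged in tally_events at line 20
  3: logged in weigh_samples at line 4
  4: logged in sum_active at line 9
  5: logged in process_batch at line 14
  6: logged in main at line 30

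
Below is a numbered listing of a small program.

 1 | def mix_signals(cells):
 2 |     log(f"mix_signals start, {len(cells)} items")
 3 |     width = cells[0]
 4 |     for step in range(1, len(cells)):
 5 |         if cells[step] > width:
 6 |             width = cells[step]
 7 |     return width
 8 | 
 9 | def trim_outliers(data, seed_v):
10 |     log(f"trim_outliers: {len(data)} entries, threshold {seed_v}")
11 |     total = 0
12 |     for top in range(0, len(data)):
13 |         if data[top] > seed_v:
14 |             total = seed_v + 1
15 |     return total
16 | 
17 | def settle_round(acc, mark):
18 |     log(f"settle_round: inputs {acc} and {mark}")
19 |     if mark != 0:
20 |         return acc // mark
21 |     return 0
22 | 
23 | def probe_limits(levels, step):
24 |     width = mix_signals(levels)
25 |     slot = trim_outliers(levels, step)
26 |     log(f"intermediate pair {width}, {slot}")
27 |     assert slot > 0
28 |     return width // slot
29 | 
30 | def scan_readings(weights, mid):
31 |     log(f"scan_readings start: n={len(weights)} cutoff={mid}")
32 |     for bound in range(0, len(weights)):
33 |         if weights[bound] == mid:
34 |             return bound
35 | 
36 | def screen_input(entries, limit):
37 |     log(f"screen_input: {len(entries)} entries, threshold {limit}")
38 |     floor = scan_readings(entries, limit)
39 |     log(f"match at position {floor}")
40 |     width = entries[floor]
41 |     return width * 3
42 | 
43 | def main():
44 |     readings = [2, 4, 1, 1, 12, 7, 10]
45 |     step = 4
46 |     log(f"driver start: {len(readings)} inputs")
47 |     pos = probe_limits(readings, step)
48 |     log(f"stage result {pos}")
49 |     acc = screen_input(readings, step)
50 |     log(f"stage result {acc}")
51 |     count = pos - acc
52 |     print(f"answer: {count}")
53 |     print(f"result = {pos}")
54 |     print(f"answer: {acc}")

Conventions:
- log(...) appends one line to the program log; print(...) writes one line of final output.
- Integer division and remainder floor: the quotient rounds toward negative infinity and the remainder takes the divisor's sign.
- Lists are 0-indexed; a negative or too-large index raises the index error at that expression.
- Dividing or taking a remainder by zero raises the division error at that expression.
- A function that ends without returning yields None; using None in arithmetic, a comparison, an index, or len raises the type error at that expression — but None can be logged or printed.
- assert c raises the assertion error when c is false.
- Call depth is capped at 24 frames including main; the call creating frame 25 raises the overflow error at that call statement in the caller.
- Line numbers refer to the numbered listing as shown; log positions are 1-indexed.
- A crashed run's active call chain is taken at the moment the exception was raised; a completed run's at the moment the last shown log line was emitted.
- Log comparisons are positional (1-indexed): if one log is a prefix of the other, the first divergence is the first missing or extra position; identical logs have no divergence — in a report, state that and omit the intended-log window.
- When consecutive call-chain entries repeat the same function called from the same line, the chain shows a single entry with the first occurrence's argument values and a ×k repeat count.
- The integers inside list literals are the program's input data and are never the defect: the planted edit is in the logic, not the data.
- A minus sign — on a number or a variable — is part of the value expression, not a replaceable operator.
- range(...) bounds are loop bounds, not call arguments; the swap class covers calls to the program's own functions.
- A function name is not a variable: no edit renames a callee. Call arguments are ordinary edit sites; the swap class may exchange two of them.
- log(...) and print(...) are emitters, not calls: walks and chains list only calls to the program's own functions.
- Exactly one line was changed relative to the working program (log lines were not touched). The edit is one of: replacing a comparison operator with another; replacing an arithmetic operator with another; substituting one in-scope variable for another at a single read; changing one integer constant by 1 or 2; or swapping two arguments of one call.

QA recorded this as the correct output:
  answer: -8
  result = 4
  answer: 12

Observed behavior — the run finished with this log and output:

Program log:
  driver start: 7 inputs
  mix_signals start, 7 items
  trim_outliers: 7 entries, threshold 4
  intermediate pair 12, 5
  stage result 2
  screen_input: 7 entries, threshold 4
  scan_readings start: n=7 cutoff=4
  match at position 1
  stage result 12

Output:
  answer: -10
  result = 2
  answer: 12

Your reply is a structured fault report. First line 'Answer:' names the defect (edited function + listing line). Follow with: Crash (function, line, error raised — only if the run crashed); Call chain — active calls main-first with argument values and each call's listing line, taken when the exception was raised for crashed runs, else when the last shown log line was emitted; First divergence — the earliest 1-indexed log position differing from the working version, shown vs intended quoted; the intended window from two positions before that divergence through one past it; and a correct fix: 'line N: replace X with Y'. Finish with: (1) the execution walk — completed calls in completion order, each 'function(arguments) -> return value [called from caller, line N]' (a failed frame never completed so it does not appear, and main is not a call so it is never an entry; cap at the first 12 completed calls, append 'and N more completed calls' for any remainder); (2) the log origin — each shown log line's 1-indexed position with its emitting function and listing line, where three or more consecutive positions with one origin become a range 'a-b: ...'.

Answer: the defect is in trim_outliers at line 14.
The tell: At log position 4 the runs split — shown 'intermediate pair 12, 5', but the working version logs 'intermediate pair 12, 3'.
Call chain: main.
First divergence: position 4; shown 'intermediate pair 12, 5' vs intended 'intermediate pair 12, 3'.
Intended log window:
  2: mix_signals start, 7 items
  3: trim_outliers: 7 entries, threshold 4
  4: intermediate pair 12, 3
  5: stage result 4
Execution walk:
  mix_signals([2, 4, 1, 1, 12, 7, 10]) -> 12  [called from probe_limits, line 24]
  trim_outliers([2, 4, 1, 1, 12, 7, 10], 4) -> 5  [called from probe_limits, line 25]
  probe_limits([2, 4, 1, 1, 12, 7, 10], 4) -> 2  [called from main, line 47]
  scan_readings([2, 4, 1, 1, 12, 7, 10], 4) -> 1  [called from screen_input, line 38]
  screen_input([2, 4, 1, 1, 12, 7, 10], 4) -> 12  [called from main, line 49]
Log origins:
  1: emitted by main (line 46)
  2: emitted by mix_signals (line 2)
  3: emitted by trim_outliers (line 10)
  4: emitted by probe_limits (line 26)
  5: emitted by main (line 48)
  6: emitted by screen_input (line 37)
  7: emitted by scan_readings (line 31)
  8: emitted by screen_input (line 39)
  9: emitted by main (line 50)
A correct fix: line 14: replace `seed_v` with `total`.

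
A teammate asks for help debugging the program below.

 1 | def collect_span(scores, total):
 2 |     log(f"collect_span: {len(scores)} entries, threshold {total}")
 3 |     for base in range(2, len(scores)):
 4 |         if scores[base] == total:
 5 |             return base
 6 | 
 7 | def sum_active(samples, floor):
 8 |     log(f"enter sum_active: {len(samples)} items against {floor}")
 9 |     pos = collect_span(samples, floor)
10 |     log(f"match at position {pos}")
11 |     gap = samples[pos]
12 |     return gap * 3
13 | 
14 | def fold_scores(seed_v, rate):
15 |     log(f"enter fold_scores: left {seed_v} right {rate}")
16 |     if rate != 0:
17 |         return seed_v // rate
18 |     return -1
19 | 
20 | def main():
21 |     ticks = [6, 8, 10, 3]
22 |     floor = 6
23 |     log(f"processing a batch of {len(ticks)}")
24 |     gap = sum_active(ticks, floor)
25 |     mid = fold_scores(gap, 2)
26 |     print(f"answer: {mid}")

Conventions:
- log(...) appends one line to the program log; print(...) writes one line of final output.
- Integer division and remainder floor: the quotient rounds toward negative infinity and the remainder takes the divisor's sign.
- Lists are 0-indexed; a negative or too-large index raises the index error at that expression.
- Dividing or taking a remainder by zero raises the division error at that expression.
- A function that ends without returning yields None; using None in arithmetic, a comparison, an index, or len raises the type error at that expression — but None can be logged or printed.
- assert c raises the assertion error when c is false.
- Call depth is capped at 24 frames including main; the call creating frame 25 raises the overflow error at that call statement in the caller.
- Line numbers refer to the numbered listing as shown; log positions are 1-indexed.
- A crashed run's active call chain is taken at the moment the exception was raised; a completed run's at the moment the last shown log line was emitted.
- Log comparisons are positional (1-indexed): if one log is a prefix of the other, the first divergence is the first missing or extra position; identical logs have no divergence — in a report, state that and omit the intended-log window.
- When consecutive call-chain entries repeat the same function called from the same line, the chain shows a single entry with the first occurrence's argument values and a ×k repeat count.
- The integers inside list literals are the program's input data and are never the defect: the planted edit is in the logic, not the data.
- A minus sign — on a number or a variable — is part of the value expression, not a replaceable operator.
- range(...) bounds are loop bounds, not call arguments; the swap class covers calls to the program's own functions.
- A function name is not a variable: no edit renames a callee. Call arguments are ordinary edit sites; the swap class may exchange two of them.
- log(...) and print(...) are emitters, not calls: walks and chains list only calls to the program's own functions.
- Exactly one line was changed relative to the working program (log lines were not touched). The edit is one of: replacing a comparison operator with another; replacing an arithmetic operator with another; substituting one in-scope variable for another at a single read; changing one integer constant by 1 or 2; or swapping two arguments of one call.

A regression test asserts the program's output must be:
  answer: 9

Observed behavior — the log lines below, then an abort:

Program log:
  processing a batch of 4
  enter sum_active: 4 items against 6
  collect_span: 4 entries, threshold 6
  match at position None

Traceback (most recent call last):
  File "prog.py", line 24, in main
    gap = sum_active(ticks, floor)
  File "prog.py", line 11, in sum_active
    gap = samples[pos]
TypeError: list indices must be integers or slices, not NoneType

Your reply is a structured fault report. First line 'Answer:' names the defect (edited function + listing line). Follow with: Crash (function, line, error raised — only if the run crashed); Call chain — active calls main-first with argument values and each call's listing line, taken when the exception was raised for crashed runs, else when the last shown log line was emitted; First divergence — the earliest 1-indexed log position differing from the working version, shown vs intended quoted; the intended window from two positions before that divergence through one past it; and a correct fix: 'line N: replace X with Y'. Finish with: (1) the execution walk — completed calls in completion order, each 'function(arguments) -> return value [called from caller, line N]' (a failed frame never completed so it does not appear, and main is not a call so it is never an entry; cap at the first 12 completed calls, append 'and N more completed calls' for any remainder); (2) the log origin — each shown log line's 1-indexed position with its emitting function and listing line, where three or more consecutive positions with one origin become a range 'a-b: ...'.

Answer: the defect is in collect_span at line 3.
Key observation: At log position 4 the runs split — shown 'match at position None', but the working version logs 'match at position 0'.
Crash: sum_active, line 11, TypeError.
Call chain: main -> sum_active([6, 8, 10, 3], 6) (called at line 24).
First divergence: at position 4 the run shows 'match at position None' where the working version logs 'match at position 0'.
Intended log window:
  2: enter sum_active: 4 items against 6
  3: collect_span: 4 entries, threshold 6
  4: match at position 0
  5: enter fold_scores: left 18 right 2
Execution walk:
  collect_span([6, 8, 10, 3], 6) -> None  [called from sum_active, line 9]
Origin of each log line:
  1: logged in main at line 23
  2: logged in sum_active at line 8
  3: logged in collect_span at line 2
  4: logged in sum_active at line 10
A correct fix: line 3: replace `2` with `0`.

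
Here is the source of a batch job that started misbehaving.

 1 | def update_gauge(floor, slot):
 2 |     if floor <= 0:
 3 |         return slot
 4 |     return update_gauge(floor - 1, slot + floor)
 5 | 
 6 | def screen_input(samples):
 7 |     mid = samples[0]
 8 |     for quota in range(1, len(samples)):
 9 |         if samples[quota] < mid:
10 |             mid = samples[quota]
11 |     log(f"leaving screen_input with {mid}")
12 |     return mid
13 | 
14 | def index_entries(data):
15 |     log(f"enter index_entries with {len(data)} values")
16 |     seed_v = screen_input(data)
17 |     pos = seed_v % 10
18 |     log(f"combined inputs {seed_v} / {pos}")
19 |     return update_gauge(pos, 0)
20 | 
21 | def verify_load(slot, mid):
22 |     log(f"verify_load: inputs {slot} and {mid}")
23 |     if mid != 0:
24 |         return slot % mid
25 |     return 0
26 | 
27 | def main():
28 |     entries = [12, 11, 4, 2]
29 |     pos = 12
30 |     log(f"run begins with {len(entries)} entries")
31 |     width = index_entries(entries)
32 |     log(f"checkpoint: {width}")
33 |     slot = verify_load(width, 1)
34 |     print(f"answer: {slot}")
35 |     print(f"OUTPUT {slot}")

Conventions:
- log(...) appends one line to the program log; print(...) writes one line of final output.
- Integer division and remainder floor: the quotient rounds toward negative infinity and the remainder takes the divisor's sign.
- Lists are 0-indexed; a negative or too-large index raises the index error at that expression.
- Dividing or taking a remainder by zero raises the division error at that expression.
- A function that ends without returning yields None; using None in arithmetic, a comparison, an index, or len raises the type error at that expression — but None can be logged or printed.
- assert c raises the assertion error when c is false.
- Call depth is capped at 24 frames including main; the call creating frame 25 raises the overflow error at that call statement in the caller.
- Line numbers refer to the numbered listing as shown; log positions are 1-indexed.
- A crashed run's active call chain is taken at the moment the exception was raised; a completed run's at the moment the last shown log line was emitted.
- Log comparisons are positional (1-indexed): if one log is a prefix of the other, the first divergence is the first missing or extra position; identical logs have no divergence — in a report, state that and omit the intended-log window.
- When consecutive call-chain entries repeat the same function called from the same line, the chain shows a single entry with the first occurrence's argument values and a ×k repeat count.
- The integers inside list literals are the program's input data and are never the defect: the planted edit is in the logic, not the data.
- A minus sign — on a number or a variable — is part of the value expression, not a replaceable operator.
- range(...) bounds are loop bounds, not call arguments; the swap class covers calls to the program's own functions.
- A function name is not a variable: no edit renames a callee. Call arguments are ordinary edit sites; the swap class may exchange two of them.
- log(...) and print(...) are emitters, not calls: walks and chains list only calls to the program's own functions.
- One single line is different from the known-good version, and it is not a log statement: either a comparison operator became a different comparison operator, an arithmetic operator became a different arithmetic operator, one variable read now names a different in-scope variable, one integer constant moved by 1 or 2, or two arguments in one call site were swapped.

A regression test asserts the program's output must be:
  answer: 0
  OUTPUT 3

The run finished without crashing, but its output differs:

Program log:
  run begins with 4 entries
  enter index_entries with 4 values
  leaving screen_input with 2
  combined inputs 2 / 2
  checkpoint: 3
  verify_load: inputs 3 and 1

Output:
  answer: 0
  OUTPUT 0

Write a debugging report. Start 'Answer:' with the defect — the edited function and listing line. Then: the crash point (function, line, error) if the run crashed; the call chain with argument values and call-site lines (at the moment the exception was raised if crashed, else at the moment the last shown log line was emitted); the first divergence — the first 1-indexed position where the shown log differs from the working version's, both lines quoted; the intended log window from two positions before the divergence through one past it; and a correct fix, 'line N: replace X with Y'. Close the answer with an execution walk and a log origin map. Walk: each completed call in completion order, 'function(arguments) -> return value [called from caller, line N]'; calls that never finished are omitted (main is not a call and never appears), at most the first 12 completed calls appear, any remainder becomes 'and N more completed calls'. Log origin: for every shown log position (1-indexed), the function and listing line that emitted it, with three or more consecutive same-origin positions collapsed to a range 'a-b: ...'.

Answer: the defect is in main at line 35.
Core observation: Nothing in the log betrays the bug — only the output does.
Call chain: main -> verify_load(3, 1) (called at line 33).
First divergence: none (the log streams are identical).
Execution walk:
  screen_input([12, 11, 4, 2]) -> 2  [called from index_entries, line 16]
  update_gauge(0, 3) -> 3  [called from update_gauge, line 4]
  update_gauge(1, 2) -> 3  [called from update_gauge, line 4]
  update_gauge(2, 0) -> 3  [called from index_entries, line 19]
  index_entries([12, 11, 4, 2]) -> 3  [called from main, line 31]
  verify_load(3, 1) -> 0  [called from main, line 33]
Log origins:
  1: emitted by main (line 30)
  2: emitted by index_entries (line 15)
  3: emitted by screen_input (line 11)
  4: emitted by index_entries (line 18)
  5: emitted by main (line 32)
  6: emitted by verify_load (line 22)
A correct fix: line 35: replace `slot` with `width`.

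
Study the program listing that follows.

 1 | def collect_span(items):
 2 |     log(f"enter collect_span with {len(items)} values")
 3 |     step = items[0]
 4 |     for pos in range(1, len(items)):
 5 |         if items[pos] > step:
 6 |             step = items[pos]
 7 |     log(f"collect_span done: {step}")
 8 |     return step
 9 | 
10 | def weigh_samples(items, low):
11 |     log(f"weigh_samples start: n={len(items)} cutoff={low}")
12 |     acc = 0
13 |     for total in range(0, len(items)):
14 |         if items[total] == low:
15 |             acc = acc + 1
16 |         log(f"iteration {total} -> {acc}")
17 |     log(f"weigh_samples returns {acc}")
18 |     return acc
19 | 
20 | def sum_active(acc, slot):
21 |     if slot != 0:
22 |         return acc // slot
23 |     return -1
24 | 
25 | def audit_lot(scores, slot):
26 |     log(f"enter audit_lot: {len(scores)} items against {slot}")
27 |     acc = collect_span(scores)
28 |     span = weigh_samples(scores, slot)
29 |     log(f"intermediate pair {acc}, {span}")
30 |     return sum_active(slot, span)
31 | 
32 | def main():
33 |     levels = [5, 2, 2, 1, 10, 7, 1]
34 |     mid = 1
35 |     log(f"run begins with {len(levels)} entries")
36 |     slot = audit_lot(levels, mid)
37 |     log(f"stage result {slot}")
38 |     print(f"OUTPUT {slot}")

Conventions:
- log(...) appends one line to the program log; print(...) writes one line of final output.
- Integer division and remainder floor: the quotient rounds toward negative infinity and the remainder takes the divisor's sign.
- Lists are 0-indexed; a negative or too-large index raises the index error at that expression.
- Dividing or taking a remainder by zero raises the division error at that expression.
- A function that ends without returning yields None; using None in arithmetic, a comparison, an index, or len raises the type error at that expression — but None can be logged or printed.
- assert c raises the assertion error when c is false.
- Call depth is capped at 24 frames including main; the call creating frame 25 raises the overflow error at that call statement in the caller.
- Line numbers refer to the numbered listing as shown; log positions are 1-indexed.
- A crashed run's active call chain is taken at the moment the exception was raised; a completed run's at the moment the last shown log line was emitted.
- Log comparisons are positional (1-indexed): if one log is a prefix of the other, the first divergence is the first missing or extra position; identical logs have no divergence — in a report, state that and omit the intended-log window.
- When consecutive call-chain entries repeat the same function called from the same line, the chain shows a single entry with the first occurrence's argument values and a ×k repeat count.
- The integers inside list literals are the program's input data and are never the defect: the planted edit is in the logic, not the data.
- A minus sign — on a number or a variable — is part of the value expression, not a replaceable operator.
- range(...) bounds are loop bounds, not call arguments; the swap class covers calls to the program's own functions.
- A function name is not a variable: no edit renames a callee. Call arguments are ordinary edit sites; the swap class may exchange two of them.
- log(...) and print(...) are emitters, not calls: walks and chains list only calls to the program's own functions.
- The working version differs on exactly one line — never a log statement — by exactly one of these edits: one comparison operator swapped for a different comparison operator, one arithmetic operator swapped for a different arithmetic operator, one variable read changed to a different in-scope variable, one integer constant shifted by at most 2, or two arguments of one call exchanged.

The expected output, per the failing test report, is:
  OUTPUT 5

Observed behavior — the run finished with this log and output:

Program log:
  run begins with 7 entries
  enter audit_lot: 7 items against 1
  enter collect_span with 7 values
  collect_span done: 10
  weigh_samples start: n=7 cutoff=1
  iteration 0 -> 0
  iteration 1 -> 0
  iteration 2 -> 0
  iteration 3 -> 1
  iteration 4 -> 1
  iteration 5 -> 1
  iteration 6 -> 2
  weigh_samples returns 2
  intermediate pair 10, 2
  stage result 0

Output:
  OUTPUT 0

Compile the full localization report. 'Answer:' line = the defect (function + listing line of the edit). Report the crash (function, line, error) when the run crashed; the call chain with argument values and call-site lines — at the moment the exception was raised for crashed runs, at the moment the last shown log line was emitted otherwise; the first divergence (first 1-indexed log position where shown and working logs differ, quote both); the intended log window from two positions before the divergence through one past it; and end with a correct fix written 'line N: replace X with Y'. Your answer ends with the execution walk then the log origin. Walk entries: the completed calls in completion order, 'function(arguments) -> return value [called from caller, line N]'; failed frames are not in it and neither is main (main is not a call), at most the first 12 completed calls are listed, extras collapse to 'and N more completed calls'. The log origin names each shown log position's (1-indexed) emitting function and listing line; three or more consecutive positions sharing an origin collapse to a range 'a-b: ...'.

Answer: the defect is in audit_lot at line 30.
Key observation: The log first diverges at position 15: the faulty run prints 'stage result 0' where the working version prints 'stage result 5'.
Call chain: main.
First divergence: position 15 — the shown line 'stage result 0' should read 'stage result 5'.
Intended log window:
  13: weigh_samples returns 2
  14: intermediate pair 10, 2
  15: stage result 5
Execution walk:
  collect_span([5, 2, 2, 1, 10, 7, 1]) -> 10  [called from audit_lot, line 27]
  weigh_samples([5, 2, 2, 1, 10, 7, 1], 1) -> 2  [called from audit_lot, line 28]
  sum_active(1, 2) -> 0  [called from audit_lot, line 30]
  audit_lot([5, 2, 2, 1, 10, 7, 1], 1) -> 0  [called from main, line 36]
Log line origins:
  1: logged in main at line 35
  2: logged in audit_lot at line 26
  3: logged in collect_span at line 2
  4: logged in collect_span at line 7
  5: logged in weigh_samples at line 11
  6-12: logged in weigh_samples at line 16
  13: logged in weigh_samples at line 17
  14: logged in audit_lot at line 29
  15: logged in main at line 37
A correct fix: line 30: replace `slot` with `acc`.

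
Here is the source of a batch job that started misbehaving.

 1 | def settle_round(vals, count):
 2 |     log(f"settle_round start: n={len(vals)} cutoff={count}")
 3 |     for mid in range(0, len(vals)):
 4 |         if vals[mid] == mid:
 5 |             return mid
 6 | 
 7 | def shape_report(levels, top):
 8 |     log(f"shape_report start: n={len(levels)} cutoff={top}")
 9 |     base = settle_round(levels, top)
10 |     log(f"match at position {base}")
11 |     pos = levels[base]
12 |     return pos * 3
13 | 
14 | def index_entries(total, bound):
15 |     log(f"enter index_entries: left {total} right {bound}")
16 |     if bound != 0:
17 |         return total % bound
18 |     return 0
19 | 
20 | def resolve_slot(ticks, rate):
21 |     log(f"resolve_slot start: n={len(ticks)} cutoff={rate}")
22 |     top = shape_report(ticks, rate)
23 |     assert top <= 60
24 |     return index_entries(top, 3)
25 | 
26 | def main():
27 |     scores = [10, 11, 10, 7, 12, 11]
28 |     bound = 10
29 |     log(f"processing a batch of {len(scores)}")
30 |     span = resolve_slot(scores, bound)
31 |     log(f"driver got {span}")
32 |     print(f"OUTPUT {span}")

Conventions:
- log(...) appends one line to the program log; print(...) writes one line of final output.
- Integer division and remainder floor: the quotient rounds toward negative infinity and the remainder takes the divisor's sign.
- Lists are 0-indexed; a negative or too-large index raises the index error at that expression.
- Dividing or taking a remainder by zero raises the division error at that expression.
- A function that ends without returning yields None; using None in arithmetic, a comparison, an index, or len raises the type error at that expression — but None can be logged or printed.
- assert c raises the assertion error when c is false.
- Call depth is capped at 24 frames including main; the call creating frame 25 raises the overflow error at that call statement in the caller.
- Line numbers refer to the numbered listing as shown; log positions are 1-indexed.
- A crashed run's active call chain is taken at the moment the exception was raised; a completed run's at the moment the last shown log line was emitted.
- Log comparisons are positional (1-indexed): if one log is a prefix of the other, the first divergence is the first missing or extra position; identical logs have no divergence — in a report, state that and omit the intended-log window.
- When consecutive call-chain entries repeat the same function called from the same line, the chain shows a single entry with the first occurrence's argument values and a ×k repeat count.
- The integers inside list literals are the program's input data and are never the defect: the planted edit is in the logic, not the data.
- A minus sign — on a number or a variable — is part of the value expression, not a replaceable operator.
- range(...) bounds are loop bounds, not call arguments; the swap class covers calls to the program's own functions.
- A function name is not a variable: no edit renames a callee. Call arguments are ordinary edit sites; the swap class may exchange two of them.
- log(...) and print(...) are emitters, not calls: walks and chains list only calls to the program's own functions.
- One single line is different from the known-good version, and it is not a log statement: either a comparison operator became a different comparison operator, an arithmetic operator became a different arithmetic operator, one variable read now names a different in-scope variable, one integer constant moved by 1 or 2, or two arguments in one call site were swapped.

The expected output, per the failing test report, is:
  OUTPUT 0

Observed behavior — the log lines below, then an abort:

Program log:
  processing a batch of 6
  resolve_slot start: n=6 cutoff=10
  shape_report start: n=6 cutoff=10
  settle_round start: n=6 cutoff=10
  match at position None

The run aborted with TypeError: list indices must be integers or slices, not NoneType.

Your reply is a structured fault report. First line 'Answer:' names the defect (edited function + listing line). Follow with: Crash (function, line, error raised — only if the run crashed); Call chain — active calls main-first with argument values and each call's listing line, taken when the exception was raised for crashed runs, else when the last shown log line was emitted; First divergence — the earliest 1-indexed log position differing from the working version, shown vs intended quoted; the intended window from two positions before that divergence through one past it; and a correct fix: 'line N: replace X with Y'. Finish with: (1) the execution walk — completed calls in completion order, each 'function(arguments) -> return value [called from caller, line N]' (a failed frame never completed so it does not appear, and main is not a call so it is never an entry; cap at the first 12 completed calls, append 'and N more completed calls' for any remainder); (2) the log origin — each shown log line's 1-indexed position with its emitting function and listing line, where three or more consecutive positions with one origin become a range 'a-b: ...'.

Answer: the defect is in settle_round at line 4.
Key fact: Position 5 is the first bad log line: 'match at position None' should read 'match at position 0'.
Crash: shape_report, line 11, TypeError.
Call chain: main -> resolve_slot([10, 11, 10, 7, 12, 11], 10) (called at line 30) -> shape_report([10, 11, 10, 7, 12, 11], 10) (called at line 22).
First divergence: at position 5 the run shows 'match at position None' where the working version logs 'match at position 0'.
Intended log window:
  3: shape_report start: n=6 cutoff=10
  4: settle_round start: n=6 cutoff=10
  5: match at position 0
  6: enter index_entries: left 30 right 3
Execution walk:
  settle_round([10, 11, 10, 7, 12, 11], 10) -> None  [called from shape_report, line 9]
Log line origins:
  1: from main, line 29
  2: from resolve_slot, line 21
  3: from shape_report, line 8
  4: from settle_round, line 2
  5: from shape_report, line 10
A correct fix: line 4: replace `vals[mid] == mid` with `vals[mid] == count`.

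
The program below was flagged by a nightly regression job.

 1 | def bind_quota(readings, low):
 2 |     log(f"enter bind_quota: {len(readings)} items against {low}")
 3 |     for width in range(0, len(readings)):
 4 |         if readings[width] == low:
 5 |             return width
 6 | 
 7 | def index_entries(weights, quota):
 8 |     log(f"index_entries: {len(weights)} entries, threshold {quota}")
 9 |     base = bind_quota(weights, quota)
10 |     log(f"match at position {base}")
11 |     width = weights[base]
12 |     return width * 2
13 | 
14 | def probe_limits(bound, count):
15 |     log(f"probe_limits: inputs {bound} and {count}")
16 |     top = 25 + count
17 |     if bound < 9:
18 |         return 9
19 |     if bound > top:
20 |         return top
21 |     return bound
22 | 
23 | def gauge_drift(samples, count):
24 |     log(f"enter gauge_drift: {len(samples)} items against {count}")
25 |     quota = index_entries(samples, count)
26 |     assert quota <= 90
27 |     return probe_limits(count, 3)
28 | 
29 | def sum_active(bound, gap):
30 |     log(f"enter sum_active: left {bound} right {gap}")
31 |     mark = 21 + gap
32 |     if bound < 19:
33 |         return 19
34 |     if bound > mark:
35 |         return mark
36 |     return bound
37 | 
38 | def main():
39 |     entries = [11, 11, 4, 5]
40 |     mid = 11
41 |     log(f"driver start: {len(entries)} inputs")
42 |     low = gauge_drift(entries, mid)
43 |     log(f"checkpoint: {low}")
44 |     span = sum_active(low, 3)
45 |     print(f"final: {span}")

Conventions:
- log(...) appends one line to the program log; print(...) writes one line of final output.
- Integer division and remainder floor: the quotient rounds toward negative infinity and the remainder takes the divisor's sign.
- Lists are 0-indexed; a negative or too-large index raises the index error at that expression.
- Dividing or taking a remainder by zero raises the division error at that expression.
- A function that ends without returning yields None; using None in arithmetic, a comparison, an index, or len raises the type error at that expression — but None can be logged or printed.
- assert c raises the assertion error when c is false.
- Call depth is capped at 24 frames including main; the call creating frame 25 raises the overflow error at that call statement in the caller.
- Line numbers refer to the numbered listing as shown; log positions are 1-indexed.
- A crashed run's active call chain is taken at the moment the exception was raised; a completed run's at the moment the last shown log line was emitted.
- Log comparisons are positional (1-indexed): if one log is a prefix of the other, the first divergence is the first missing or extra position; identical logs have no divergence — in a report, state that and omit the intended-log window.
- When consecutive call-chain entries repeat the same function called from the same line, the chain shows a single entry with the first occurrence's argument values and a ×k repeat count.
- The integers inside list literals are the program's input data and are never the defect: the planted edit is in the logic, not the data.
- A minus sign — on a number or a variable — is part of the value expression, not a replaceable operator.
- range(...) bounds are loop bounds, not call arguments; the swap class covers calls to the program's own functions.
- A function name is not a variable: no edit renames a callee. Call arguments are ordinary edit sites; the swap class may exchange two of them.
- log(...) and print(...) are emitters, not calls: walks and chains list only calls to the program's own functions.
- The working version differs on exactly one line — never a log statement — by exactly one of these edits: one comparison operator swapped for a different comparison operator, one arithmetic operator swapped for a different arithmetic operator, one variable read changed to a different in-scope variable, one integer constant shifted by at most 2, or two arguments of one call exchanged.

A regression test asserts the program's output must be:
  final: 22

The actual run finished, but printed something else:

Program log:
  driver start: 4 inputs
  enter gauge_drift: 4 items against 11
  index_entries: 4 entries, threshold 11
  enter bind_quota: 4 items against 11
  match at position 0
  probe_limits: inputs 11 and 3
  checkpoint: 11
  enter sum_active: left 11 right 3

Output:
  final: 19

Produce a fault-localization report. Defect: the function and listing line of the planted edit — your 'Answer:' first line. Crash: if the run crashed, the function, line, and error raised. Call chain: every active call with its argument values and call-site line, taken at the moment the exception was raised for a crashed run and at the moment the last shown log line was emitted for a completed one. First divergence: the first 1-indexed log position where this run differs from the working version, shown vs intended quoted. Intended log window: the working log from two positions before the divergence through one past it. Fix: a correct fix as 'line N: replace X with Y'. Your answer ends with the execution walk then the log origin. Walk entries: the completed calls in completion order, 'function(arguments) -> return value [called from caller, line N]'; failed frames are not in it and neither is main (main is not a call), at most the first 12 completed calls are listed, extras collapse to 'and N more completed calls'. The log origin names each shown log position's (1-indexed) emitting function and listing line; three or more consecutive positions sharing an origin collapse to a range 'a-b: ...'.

Answer: the defect is in gauge_drift at line 27.
The tell: Log line 6 is where behavior first shows: 'probe_limits: inputs 11 and 3' appears instead of 'probe_limits: inputs 22 and 3'.
Call chain: main -> sum_active(11, 3) (called at line 44).
First divergence: position 6; shown 'probe_limits: inputs 11 and 3' vs intended 'probe_limits: inputs 22 and 3'.
Intended log window:
  4: enter bind_quota: 4 items against 11
  5: match at position 0
  6: probe_limits: inputs 22 and 3
  7: checkpoint: 22
Execution walk:
  bind_quota([11, 11, 4, 5], 11) -> 0  [called from index_entries, line 9]
  index_entries([11, 11, 4, 5], 11) -> 22  [called from gauge_drift, line 25]
  probe_limits(11, 3) -> 11  [called from gauge_drift, line 27]
  gauge_drift([11, 11, 4, 5], 11) -> 11  [called from main, line 42]
  sum_active(11, 3) -> 19  [called from main, line 44]
Origin of each log line:
  1: from main, line 41
  2: from gauge_drift, line 24
  3: from index_entries, line 8
  4: from bind_quota, line 2
  5: from index_entries, line 10
  6: from probe_limits, line 15
  7: from main, line 43
  8: from sum_active, line 30
A correct fix: line 27: replace `count` with `quota`.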